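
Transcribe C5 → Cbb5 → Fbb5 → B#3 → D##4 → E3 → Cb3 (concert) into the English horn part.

G5 Gbb5 Cbb6 F##4 A##4 B3 Gb3

Written C4 sounds as F3 on the English horn, so concert pitches are written a perfect fifth up.
C5 to G5
Cbb5 to Gbb5
Fbb5 to Cbb6
B#3 to F##4
D##4 to A##4
E3 to B3
Cb3 to Gb3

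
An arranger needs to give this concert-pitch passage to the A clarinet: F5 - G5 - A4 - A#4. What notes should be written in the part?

Ab5 Bb5 C5 C#5

The A clarinet sounds a minor third below written, so the written part must be a minor third above concert — transpose each note up.
F5 -> Ab5
G5 -> Bb5
A4 -> C5
A#4 -> C#5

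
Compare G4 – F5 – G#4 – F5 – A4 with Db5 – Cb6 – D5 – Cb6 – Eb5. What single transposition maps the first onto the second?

From G4 to Db5 is 5 letter names — a fifth of some quality.
G4 to Db5 is 6 semitones, which makes it a diminished fifth; the second version is higher, so the direction is up.
Checking another pair — A4 → Eb5 — gives the same interval.

up a diminished fifth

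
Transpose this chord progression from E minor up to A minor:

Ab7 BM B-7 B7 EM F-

Db7 EM E-7 E7 AM Bb-

E minor up to A minor is a perfect fourth; each chord root moves by that interval while the quality stays the same.
Ab7: root Ab up a perfect fourth → Db, giving Db7.
BM: root B up a perfect fourth → E, giving EM.
B-7: root B up a perfect fourth → E, giving E-7.
B7: root B up a perfect fourth → E, giving E7.
EM: root E up a perfect fourth → A, giving AM.
F-: root F up a perfect fourth → Bb, giving Bb-.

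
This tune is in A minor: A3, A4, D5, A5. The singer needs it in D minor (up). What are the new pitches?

D4 D5 G5 D6

From A up to D is a perfect fourth; apply that to each pitch.
A3 becomes D4
A4 becomes D5
D5 becomes G5
A5 becomes D6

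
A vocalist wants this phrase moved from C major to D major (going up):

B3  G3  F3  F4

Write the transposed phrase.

C#4 A3 G3 G4

From C up to D is a major second; apply that to each pitch.
B3 to C#4
G3 to A3
F3 to G3
F4 to G4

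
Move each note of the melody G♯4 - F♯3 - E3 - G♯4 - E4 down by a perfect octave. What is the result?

G#3 F#2 E2 G#3 E3

G#4 to G#3
F#3 to F#2
E3 to E2
G#4 to G#3
E4 to E3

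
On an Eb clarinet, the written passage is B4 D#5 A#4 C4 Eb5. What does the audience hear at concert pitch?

D5 F#5 C#5 Eb4 Gb5

Written C4 on the Eb clarinet sounds as Eb4, a minor third higher; apply that shift to every note.
B4 -> D5
D#5 -> F#5
A#4 -> C#5
C4 -> Eb4
Eb5 -> Gb5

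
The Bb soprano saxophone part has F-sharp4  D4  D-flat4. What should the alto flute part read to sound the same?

A4 F4 Fb4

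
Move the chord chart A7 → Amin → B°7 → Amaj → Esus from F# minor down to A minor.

F# minor down to A minor is a major sixth; each chord root moves by that interval while the quality stays the same.
A7: root A down a major sixth → C, giving C7.
Amin: root A down a major sixth → C, giving Cmin.
B°7: root B down a major sixth → D, giving D°7.
Amaj: root A down a major sixth → C, giving Cmaj.
Esus: root E down a major sixth → G, giving Gsus.

C7 Cmin D°7 Cmaj Gsus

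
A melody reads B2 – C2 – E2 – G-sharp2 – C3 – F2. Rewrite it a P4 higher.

A perfect fourth up from B2 gives E3.
C2: a fourth up reaches F, and 5 semitones makes it F2.
E2 up a perfect fourth is A2.
G#2 up a perfect fourth is C#3.
C3 up a perfect fourth is F3.
F2: a fourth up reaches B, and 5 semitones makes it Bb2.

E3 F2 A2 C#3 F3 Bb2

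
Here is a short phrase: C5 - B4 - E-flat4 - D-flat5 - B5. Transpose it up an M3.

A major third up from C5 gives E5.
B4: a third up reaches D, and 4 semitones makes it D#5.
Eb4: a third up reaches G, and 4 semitones makes it G4.
A major third up from Db5 gives F5.
A major third up from B5 gives D#6.

E5 D#5 G4 F5 D#6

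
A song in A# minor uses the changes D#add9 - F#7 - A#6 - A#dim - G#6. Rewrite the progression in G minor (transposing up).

A# minor up to G minor is a diminished seventh; each chord root moves by that interval while the quality stays the same.
D#add9: root D# up a diminished seventh → C, giving Cadd9.
F#7: root F# up a diminished seventh → Eb, giving Eb7.
A#6: root A# up a diminished seventh → G, giving G6.
A#dim: root A# up a diminished seventh → G, giving Gdim.
G#6: root G# up a diminished seventh → F, giving F6.

Cadd9 Eb7 G6 Gdim F6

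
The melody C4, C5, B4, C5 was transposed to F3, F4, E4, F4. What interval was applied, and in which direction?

down a perfect fifth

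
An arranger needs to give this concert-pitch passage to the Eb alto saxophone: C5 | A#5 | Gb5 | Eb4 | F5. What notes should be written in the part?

A5 F##6 Eb6 C5 D6

Written C4 sounds as Eb3 on the Eb alto saxophone, so concert pitches are written a major sixth up.
C5 -> A5
A#5 -> F##6
Gb5 -> Eb6
Eb4 -> C5
F5 -> D6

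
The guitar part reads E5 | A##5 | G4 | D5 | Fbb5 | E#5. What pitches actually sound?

E4 A##4 G3 D4 Fbb4 E#4

Written C4 on the guitar sounds as C3, a perfect octave lower; apply that shift to every note.
E5 becomes E4
A##5 becomes A##4
G4 becomes G3
D5 becomes D4
Fbb5 becomes Fbb4
E#5 becomes E#4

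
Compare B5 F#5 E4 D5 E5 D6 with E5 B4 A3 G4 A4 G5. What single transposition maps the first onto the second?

down a perfect fifth

From B5 to E5 is 5 letter names — a fifth of some quality.
E5 to B5 is 7 semitones, which makes it a perfect fifth; the second version is lower, so the direction is down.
Checking another pair — D6 → G5 — gives the same interval.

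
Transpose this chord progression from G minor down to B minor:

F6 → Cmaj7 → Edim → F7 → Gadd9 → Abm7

G minor down to B minor is a minor sixth; each chord root moves by that interval while the quality stays the same.
F6: root F down a minor sixth → A, giving A6.
Cmaj7: root C down a minor sixth → E, giving Emaj7.
Edim: root E down a minor sixth → G#, giving G#dim.
F7: root F down a minor sixth → A, giving A7.
Gadd9: root G down a minor sixth → B, giving Badd9.
Abm7: root Ab down a minor sixth → C, giving Cm7.

A6 Emaj7 G#dim A7 Badd9 Cm7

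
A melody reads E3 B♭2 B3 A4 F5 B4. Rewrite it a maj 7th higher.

D#4 A3 A#4 G#5 E6 A#5

E3 gives D#4
Bb2 gives A3
B3 gives A#4
A4 gives G#5
F5 gives E6
B4 gives A#5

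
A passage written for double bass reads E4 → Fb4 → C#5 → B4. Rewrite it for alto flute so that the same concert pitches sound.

A3 Bbb3 F#4 E4

First find concert pitch: the double bass sounds a perfect octave below written, so E4 Fb4 C#5 B4 sounds E3 Fb3 C#4 B3.
Then write for alto flute: it sounds a perfect fourth below written, so the part must be a perfect fourth above concert.
E3 → A3
Fb3 → Bbb3
C#4 → F#4
B3 → E4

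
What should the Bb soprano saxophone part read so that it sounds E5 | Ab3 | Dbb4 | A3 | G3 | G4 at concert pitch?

F#5 Bb3 Ebb4 B3 A3 A4

Written C4 sounds as Bb3 on the Bb soprano saxophone, so concert pitches are written a major second up.
E5 becomes F#5
Ab3 becomes Bb3
Dbb4 becomes Ebb4
A3 becomes B3
G3 becomes A3
G4 becomes A4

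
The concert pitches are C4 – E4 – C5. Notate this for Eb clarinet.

The Eb clarinet sounds a minor third above written, so the written part must be a minor third below concert — transpose each note down.
C4 -> A3
E4 -> C#4
C5 -> A4

A3 C#4 A4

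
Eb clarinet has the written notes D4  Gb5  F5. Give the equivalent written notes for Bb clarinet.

G4 Cb6 Bb5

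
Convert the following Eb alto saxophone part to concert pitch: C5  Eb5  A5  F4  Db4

Eb4 Gb4 C5 Ab3 Fb3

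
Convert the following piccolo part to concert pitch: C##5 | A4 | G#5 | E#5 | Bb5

Written C4 on the piccolo sounds as C5, a perfect octave higher; apply that shift to every note.
C##5 gives C##6
A4 gives A5
G#5 gives G#6
E#5 gives E#6
Bb5 gives Bb6

C##6 A5 G#6 E#6 Bb6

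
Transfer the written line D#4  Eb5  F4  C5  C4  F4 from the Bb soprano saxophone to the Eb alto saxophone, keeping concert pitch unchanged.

First find concert pitch: the Bb soprano saxophone sounds a major second below written, so D#4 Eb5 F4 C5 C4 F4 sounds C#4 Db5 Eb4 Bb4 Bb3 Eb4.
Then write for Eb alto saxophone: it sounds a major sixth below written, so the part must be a major sixth above concert.
C#4 → A#4
Db5 → Bb5
Eb4 → C5
Bb4 → G5
Bb3 → G4
Eb4 → C5

A#4 Bb5 C5 G5 G4 C5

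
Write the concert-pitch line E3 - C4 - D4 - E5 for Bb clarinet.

F#3 D4 E4 F#5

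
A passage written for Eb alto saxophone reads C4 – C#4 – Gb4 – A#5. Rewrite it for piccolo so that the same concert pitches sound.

First find concert pitch: the Eb alto saxophone sounds a major sixth below written, so C4 C#4 Gb4 A#5 sounds Eb3 E3 Bbb3 C#5.
Then write for piccolo: it sounds a perfect octave above written, so the part must be a perfect octave below concert.
Eb3 → Eb2
E3 → E2
Bbb3 → Bbb2
C#5 → C#4

Eb2 E2 Bbb2 C#4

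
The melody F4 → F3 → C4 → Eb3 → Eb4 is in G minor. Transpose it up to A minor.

G minor to A minor up is a major second, so every note moves up by that interval.
F4 to G4
F3 to G3
C4 to D4
Eb3 to F3
Eb4 to F4

G4 G3 D4 F3 F4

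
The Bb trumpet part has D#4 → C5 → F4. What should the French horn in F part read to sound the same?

G#4 F5 Bb4

First find concert pitch: the Bb trumpet sounds a major second below written, so D#4 C5 F4 sounds C#4 Bb4 Eb4.
Then write for French horn in F: it sounds a perfect fifth below written, so the part must be a perfect fifth above concert.
C#4 → G#4
Bb4 → F5
Eb4 → Bb4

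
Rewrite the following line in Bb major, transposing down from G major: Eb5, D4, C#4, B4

From G down to Bb is a major sixth; apply that to each pitch.
Eb5 to Gb4
D4 to F3
C#4 to E3
B4 to D4

Gb4 F3 E3 D4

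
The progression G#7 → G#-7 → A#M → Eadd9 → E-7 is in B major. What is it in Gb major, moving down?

Eb7 Eb-7 FM Cbadd9 Cb-7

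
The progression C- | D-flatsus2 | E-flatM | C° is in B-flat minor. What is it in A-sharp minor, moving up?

B#- C#sus2 D#M B#°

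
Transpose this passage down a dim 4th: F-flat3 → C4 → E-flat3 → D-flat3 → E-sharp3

C3 G#3 B2 A2 B##2

Fb3 -> C3
C4 -> G#3
Eb3 -> B2
Db3 -> A2
E#3 -> B##2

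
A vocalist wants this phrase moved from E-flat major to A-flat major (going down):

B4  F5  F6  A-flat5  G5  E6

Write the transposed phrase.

E4 Bb4 Bb5 Db5 C5 A5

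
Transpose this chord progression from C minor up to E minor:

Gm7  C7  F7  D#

C minor up to E minor is a major third; each chord root moves by that interval while the quality stays the same.
Gm7: root G up a major third → B, giving Bm7.
C7: root C up a major third → E, giving E7.
F7: root F up a major third → A, giving A7.
D#: root D# up a major third → F##, giving F##.

Bm7 E7 A7 F##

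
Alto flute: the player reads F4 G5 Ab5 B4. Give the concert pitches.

Written C4 on the alto flute sounds as G3, a perfect fourth lower; apply that shift to every note.
F4 -> C4
G5 -> D5
Ab5 -> Eb5
B4 -> F#4

C4 D5 Eb5 F#4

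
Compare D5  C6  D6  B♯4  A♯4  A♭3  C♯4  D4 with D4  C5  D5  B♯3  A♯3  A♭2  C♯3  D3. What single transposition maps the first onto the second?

Take the first pair: D5 → D4. D to D spans 8 letter names, so the interval is some kind of octave.
D4 to D5 is 12 semitones, which makes it a perfect octave; the second version is lower, so the direction is down.
Checking another pair — D4 → D3 — gives the same interval.

down a perfect octave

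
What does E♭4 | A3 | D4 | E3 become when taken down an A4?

Bbb3 Eb3 Ab3 Bb2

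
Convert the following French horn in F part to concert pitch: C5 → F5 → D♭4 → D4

F4 Bb4 Gb3 G3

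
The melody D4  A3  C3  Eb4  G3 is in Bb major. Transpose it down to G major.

Bb major to G major down is a minor third, so every note moves down by that interval.
D4 becomes B3
A3 becomes F#3
C3 becomes A2
Eb4 becomes C4
G3 becomes E3

B3 F#3 A2 C4 E3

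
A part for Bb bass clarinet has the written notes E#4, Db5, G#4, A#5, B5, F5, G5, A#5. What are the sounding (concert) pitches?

D#3 Cb4 F#3 G#4 A4 Eb4 F4 G#4

Written C4 on the Bb bass clarinet sounds as Bb2, a major ninth lower; apply that shift to every note.
E#4 to D#3
Db5 to Cb4
G#4 to F#3
A#5 to G#4
B5 to A4
F5 to Eb4
G5 to F4
A#5 to G#4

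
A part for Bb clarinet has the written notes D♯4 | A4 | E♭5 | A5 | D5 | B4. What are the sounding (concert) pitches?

C#4 G4 Db5 G5 C5 A4

Written C4 on the Bb clarinet sounds as Bb3, a major second lower; apply that shift to every note.
D#4 becomes C#4
A4 becomes G4
Eb5 becomes Db5
A5 becomes G5
D5 becomes C5
B4 becomes A4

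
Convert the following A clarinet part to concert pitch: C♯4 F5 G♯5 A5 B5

A#3 D5 E#5 F#5 G#5

Written C4 on the A clarinet sounds as A3, a minor third lower; apply that shift to every note.
C#4 to A#3
F5 to D5
G#5 to E#5
A5 to F#5
B5 to G#5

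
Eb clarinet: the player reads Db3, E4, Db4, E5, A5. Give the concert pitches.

Written C4 on the Eb clarinet sounds as Eb4, a minor third higher; apply that shift to every note.
Db3 gives Fb3
E4 gives G4
Db4 gives Fb4
E5 gives G5
A5 gives C6

Fb3 G4 Fb4 G5 C6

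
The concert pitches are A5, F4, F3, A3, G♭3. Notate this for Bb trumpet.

B5 G4 G3 B3 Ab3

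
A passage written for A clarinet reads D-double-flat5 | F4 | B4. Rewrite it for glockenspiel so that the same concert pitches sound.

Bbb2 D2 G#2

First find concert pitch: the A clarinet sounds a minor third below written, so D-double-flat5 F4 B4 sounds Bbb4 D4 G#4.
Then write for glockenspiel: it sounds a perfect fifteenth above written, so the part must be a perfect fifteenth below concert.
Bbb4 → Bbb2
D4 → D2
G#4 → G#2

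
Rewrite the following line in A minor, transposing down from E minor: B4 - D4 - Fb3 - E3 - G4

E4 G3 Bbb2 A2 C4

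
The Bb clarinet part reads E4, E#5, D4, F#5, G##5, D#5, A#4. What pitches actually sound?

D4 D#5 C4 E5 F##5 C#5 G#4

Written C4 on the Bb clarinet sounds as Bb3, a major second lower; apply that shift to every note.
E4 gives D4
E#5 gives D#5
D4 gives C4
F#5 gives E5
G##5 gives F##5
D#5 gives C#5
A#4 gives G#4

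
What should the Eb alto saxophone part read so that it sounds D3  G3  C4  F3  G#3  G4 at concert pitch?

Written C4 sounds as Eb3 on the Eb alto saxophone, so concert pitches are written a major sixth up.
D3 becomes B3
G3 becomes E4
C4 becomes A4
F3 becomes D4
G#3 becomes E#4
G4 becomes E5

B3 E4 A4 D4 E#4 E5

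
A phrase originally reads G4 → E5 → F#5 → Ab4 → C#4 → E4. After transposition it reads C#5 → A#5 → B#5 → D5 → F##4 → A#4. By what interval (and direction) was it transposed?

up an augmented fourth

Take the first pair: G4 → C#5. G to C spans 4 letter names, so the interval is some kind of fourth.
G4 to C#5 is 6 semitones, which makes it an augmented fourth; the second version is higher, so the direction is up.
Checking another pair — E4 → A#4 — gives the same interval.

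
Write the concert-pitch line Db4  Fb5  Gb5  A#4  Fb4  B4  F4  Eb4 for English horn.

The English horn sounds a perfect fifth below written, so the written part must be a perfect fifth above concert — transpose each note up.
Db4 gives Ab4
Fb5 gives Cb6
Gb5 gives Db6
A#4 gives E#5
Fb4 gives Cb5
B4 gives F#5
F4 gives C5
Eb4 gives Bb4

Ab4 Cb6 Db6 E#5 Cb5 F#5 C5 Bb4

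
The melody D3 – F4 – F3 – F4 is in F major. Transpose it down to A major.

From F down to A is a minor sixth; apply that to each pitch.
D3 gives F#2
F4 gives A3
F3 gives A2
F4 gives A3

F#2 A3 A2 A3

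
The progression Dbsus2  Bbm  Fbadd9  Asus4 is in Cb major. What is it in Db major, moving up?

Ebsus2 Cm Gbadd9 Bsus4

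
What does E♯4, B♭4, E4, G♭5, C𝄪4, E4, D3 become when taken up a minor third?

G#4 Db5 G4 Bbb5 E#4 G4 F3

E#4 → G#4
Bb4 → Db5
E4 → G4
Gb5 → Bbb5
C##4 → E#4
E4 → G4
D3 → F3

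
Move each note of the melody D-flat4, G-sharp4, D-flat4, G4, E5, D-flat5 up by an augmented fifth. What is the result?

A4 D##5 A4 D#5 B#5 A5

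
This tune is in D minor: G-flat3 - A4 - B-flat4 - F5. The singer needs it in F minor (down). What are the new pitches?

Bbb2 C4 Db4 Ab4

From D down to F is a major sixth; apply that to each pitch.
Gb3 → Bbb2
A4 → C4
Bb4 → Db4
F5 → Ab4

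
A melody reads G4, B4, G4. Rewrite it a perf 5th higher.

D5 F#5 D5

G4 -> D5
B4 -> F#5
G4 -> D5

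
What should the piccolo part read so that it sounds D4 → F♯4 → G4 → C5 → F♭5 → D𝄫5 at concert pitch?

D3 F#3 G3 C4 Fb4 Dbb4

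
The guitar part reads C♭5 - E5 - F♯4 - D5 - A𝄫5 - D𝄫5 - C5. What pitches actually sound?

Cb4 E4 F#3 D4 Abb4 Dbb4 C4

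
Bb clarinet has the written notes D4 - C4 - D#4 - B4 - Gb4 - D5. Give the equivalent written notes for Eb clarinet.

First find concert pitch: the Bb clarinet sounds a major second below written, so D4 C4 D#4 B4 Gb4 D5 sounds C4 Bb3 C#4 A4 Fb4 C5.
Then write for Eb clarinet: it sounds a minor third above written, so the part must be a minor third below concert.
C4 → A3
Bb3 → G3
C#4 → A#3
A4 → F#4
Fb4 → Db4
C5 → A4

A3 G3 A#3 F#4 Db4 A4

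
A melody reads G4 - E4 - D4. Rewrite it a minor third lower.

A minor third down from G4 gives E4.
E4: a third down reaches C, and 3 semitones makes it C#4.
D4: a third down reaches B, and 3 semitones makes it B3.

E4 C#4 B3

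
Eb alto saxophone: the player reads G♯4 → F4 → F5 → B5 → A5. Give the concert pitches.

Written C4 on the Eb alto saxophone sounds as Eb3, a major sixth lower; apply that shift to every note.
G#4 to B3
F4 to Ab3
F5 to Ab4
B5 to D5
A5 to C5

B3 Ab3 Ab4 D5 C5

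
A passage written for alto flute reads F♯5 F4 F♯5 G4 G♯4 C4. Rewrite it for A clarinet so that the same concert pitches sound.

First find concert pitch: the alto flute sounds a perfect fourth below written, so F♯5 F4 F♯5 G4 G♯4 C4 sounds C#5 C4 C#5 D4 D#4 G3.
Then write for A clarinet: it sounds a minor third below written, so the part must be a minor third above concert.
C#5 → E5
C4 → Eb4
C#5 → E5
D4 → F4
D#4 → F#4
G3 → Bb3

E5 Eb4 E5 F4 F#4 Bb3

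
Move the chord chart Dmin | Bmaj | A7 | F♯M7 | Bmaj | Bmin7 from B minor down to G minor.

Bbmin Gmaj F7 DM7 Gmaj Gmin7

B minor down to G minor is a major third; each chord root moves by that interval while the quality stays the same.
Dmin: root D down a major third → Bb, giving Bbmin.
Bmaj: root B down a major third → G, giving Gmaj.
A7: root A down a major third → F, giving F7.
F♯M7: root F♯ down a major third → D, giving DM7.
Bmaj: root B down a major third → G, giving Gmaj.
Bmin7: root B down a major third → G, giving Gmin7.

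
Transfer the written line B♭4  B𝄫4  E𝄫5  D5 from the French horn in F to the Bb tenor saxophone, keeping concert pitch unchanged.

F5 Fb5 Bbb5 A5

First find concert pitch: the French horn in F sounds a perfect fifth below written, so B♭4 B𝄫4 E𝄫5 D5 sounds Eb4 Ebb4 Abb4 G4.
Then write for Bb tenor saxophone: it sounds a major ninth below written, so the part must be a major ninth above concert.
Eb4 → F5
Ebb4 → Fb5
Abb4 → Bbb5
G4 → A5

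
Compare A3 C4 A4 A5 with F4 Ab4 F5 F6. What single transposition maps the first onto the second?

Take the first pair: A3 → F4. A to F spans 6 letter names, so the interval is some kind of sixth.
A3 to F4 is 8 semitones, which makes it a minor sixth; the second version is higher, so the direction is up.
Checking another pair — A5 → F6 — gives the same interval.

up a minor sixth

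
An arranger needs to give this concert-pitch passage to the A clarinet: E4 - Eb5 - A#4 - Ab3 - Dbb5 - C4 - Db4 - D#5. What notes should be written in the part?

G4 Gb5 C#5 Cb4 Fbb5 Eb4 Fb4 F#5

The A clarinet sounds a minor third below written, so the written part must be a minor third above concert — transpose each note up.
E4 becomes G4
Eb5 becomes Gb5
A#4 becomes C#5
Ab3 becomes Cb4
Dbb5 becomes Fbb5
C4 becomes Eb4
Db4 becomes Fb4
D#5 becomes F#5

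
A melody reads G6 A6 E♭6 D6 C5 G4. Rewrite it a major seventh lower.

Ab5 Bb5 Fb5 Eb5 Db4 Ab3

G6 down a major seventh is Ab5.
A major seventh down from A6 gives Bb5.
A major seventh down from Eb6 gives Fb5.
A major seventh down from D6 gives Eb5.
A major seventh down from C5 gives Db4.
G4: a seventh down reaches A, and 11 semitones makes it Ab3.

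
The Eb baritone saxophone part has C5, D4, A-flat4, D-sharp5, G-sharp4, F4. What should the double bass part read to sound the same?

Eb4 F3 Cb4 F#4 B3 Ab3

First find concert pitch: the Eb baritone saxophone sounds a major thirteenth below written, so C5 D4 A-flat4 D-sharp5 G-sharp4 F4 sounds Eb3 F2 Cb3 F#3 B2 Ab2.
Then write for double bass: it sounds a perfect octave below written, so the part must be a perfect octave above concert.
Eb3 → Eb4
F2 → F3
Cb3 → Cb4
F#3 → F#4
B2 → B3
Ab2 → Ab3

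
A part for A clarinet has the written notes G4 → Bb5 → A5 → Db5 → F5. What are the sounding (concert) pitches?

E4 G5 F#5 Bb4 D5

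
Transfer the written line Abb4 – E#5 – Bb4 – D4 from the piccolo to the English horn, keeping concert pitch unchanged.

Ebb6 B#6 F6 A5

First find concert pitch: the piccolo sounds a perfect octave above written, so Abb4 E#5 Bb4 D4 sounds Abb5 E#6 Bb5 D5.
Then write for English horn: it sounds a perfect fifth below written, so the part must be a perfect fifth above concert.
Abb5 → Ebb6
E#6 → B#6
Bb5 → F6
D5 → A5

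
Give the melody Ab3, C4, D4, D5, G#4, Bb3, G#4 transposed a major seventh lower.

Bbb2 Db3 Eb3 Eb4 A3 Cb3 A3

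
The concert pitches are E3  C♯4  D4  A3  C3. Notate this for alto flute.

A3 F#4 G4 D4 F3

The alto flute sounds a perfect fourth below written, so the written part must be a perfect fourth above concert — transpose each note up.
E3 → A3
C#4 → F#4
D4 → G4
A3 → D4
C3 → F3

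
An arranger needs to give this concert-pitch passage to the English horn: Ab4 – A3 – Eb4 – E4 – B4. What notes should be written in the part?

Eb5 E4 Bb4 B4 F#5

Written C4 sounds as F3 on the English horn, so concert pitches are written a perfect fifth up.
Ab4 → Eb5
A3 → E4
Eb4 → Bb4
E4 → B4
B4 → F#5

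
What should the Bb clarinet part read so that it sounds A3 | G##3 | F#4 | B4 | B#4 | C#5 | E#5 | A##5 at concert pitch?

B3 A##3 G#4 C#5 C##5 D#5 F##5 B##5

Written C4 sounds as Bb3 on the Bb clarinet, so concert pitches are written a major second up.
A3 becomes B3
G##3 becomes A##3
F#4 becomes G#4
B4 becomes C#5
B#4 becomes C##5
C#5 becomes D#5
E#5 becomes F##5
A##5 becomes B##5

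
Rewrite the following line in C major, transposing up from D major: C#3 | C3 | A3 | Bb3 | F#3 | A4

B3 Bb3 G4 Ab4 E4 G5

From D up to C is a minor seventh; apply that to each pitch.
C#3 to B3
C3 to Bb3
A3 to G4
Bb3 to Ab4
F#3 to E4
A4 to G5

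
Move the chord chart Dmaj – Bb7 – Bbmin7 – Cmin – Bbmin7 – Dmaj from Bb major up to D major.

F#maj D7 Dmin7 Emin Dmin7 F#maj

Bb major up to D major is a major third; each chord root moves by that interval while the quality stays the same.
Dmaj: root D up a major third → F#, giving F#maj.
Bb7: root Bb up a major third → D, giving D7.
Bbmin7: root Bb up a major third → D, giving Dmin7.
Cmin: root C up a major third → E, giving Emin.
Bbmin7: root Bb up a major third → D, giving Dmin7.
Dmaj: root D up a major third → F#, giving F#maj.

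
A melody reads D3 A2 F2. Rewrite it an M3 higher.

D3 up a major third is F#3.
A major third up from A2 gives C#3.
F2: a third up reaches A, and 4 semitones makes it A2.

F#3 C#3 A2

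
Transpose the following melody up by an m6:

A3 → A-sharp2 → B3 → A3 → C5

F4 F#3 G4 F4 Ab5

A3 up a minor sixth is F4.
A#2 up a minor sixth is F#3.
A minor sixth up from B3 gives G4.
A minor sixth up from A3 gives F4.
A minor sixth up from C5 gives Ab5.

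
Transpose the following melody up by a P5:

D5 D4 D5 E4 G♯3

A5 A4 A5 B4 D#4

D5 -> A5
D4 -> A4
D5 -> A5
E4 -> B4
G#3 -> D#4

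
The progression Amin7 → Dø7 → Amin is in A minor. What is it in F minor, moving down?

A minor down to F minor is a major third; each chord root moves by that interval while the quality stays the same.
Amin7: root A down a major third → F, giving Fmin7.
Dø7: root D down a major third → Bb, giving Bbø7.
Amin: root A down a major third → F, giving Fmin.

Fmin7 Bbø7 Fmin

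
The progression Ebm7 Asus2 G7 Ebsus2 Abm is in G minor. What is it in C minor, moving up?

Abm7 Dsus2 C7 Absus2 Dbm

G minor up to C minor is a perfect fourth; each chord root moves by that interval while the quality stays the same.
Ebm7: root Eb up a perfect fourth → Ab, giving Abm7.
Asus2: root A up a perfect fourth → D, giving Dsus2.
G7: root G up a perfect fourth → C, giving C7.
Ebsus2: root Eb up a perfect fourth → Ab, giving Absus2.
Abm: root Ab up a perfect fourth → Db, giving Dbm.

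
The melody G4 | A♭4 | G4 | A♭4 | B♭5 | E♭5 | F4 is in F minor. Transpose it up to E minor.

From F up to E is a major seventh; apply that to each pitch.
G4 to F#5
Ab4 to G5
G4 to F#5
Ab4 to G5
Bb5 to A6
Eb5 to D6
F4 to E5

F#5 G5 F#5 G5 A6 D6 E5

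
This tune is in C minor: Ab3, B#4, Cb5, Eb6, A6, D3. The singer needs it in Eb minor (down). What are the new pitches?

Cb3 D#4 Ebb4 Gb5 C6 F2

C minor to Eb minor down is a major sixth, so every note moves down by that interval.
Ab3 becomes Cb3
B#4 becomes D#4
Cb5 becomes Ebb4
Eb6 becomes Gb5
A6 becomes C6
D3 becomes F2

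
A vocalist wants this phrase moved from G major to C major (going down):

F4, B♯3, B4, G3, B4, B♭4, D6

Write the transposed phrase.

G major to C major down is a perfect fifth, so every note moves down by that interval.
F4 becomes Bb3
B#3 becomes E#3
B4 becomes E4
G3 becomes C3
B4 becomes E4
Bb4 becomes Eb4
D6 becomes G5

Bb3 E#3 E4 C3 E4 Eb4 G5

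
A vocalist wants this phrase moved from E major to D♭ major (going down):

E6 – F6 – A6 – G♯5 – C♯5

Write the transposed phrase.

From E down to D♭ is an augmented second; apply that to each pitch.
E6 becomes Db6
F6 becomes Ebb6
A6 becomes Gb6
G#5 becomes F5
C#5 becomes Bb4

Db6 Ebb6 Gb6 F5 Bb4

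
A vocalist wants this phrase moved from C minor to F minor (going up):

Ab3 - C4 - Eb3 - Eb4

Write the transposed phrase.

C minor to F minor up is a perfect fourth, so every note moves up by that interval.
Ab3 to Db4
C4 to F4
Eb3 to Ab3
Eb4 to Ab4

Db4 F4 Ab3 Ab4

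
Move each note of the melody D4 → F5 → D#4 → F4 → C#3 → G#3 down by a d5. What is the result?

D4 -> G#3
F5 -> B4
D#4 -> G##3
F4 -> B3
C#3 -> F##2
G#3 -> C##3

G#3 B4 G##3 B3 F##2 C##3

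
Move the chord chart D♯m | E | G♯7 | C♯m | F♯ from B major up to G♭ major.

Bbm Cb Eb7 Abm Db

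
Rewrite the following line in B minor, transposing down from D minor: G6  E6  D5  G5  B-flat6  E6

E6 C#6 B4 E5 G6 C#6

D minor to B minor down is a minor third, so every note moves down by that interval.
G6 -> E6
E6 -> C#6
D5 -> B4
G5 -> E5
Bb6 -> G6
E6 -> C#6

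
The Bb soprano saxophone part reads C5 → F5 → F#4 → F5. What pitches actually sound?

The Bb soprano saxophone sounds a major second below written, so transpose each written note down a major second.
C5 becomes Bb4
F5 becomes Eb5
F#4 becomes E4
F5 becomes Eb5

Bb4 Eb5 E4 Eb5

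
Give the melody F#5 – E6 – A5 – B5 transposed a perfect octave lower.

F#4 E5 A4 B4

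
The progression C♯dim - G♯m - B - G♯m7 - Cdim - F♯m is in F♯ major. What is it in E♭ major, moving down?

F♯ major down to E♭ major is an augmented second; each chord root moves by that interval while the quality stays the same.
C♯dim: root C♯ down an augmented second → Bb, giving Bbdim.
G♯m: root G♯ down an augmented second → F, giving Fm.
B: root B down an augmented second → Ab, giving Ab.
G♯m7: root G♯ down an augmented second → F, giving Fm7.
Cdim: root C down an augmented second → Bbb, giving Bbbdim.
F♯m: root F♯ down an augmented second → Eb, giving Ebm.

Bbdim Fm Ab Fm7 Bbbdim Ebm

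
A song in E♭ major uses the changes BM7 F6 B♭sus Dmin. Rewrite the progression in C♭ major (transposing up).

E♭ major up to C♭ major is a minor sixth; each chord root moves by that interval while the quality stays the same.
BM7: root B up a minor sixth → G, giving GM7.
F6: root F up a minor sixth → Db, giving Db6.
B♭sus: root B♭ up a minor sixth → Gb, giving Gbsus.
Dmin: root D up a minor sixth → Bb, giving Bbmin.

GM7 Db6 Gbsus Bbmin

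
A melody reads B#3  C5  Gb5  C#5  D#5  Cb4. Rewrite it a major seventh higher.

A##4 B5 F6 B#5 C##6 Bb4

A major seventh up from B#3 gives A##4.
C5 up a major seventh is B5.
Gb5: a seventh up reaches F, and 11 semitones makes it F6.
C#5: a seventh up reaches B, and 11 semitones makes it B#5.
D#5 up a major seventh is C##6.
Cb4 up a major seventh is Bb4.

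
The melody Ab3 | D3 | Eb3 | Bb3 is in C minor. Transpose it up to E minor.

From C up to E is a major third; apply that to each pitch.
Ab3 -> C4
D3 -> F#3
Eb3 -> G3
Bb3 -> D4

C4 F#3 G3 D4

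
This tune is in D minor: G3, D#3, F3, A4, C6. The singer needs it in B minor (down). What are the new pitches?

E3 B#2 D3 F#4 A5

From D down to B is a minor third; apply that to each pitch.
G3 gives E3
D#3 gives B#2
F3 gives D3
A4 gives F#4
C6 gives A5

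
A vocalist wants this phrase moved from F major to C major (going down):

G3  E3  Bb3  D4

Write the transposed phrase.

D3 B2 F3 A3

From F down to C is a perfect fourth; apply that to each pitch.
G3 to D3
E3 to B2
Bb3 to F3
D4 to A3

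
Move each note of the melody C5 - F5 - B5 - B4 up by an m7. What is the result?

Bb5 Eb6 A6 A5

C5 → Bb5
F5 → Eb6
B5 → A6
B4 → A5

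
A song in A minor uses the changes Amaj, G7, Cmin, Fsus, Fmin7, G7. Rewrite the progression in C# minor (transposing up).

C#maj B7 Emin Asus Amin7 B7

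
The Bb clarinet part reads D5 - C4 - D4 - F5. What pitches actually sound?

Written C4 on the Bb clarinet sounds as Bb3, a major second lower; apply that shift to every note.
D5 -> C5
C4 -> Bb3
D4 -> C4
F5 -> Eb5

C5 Bb3 C4 Eb5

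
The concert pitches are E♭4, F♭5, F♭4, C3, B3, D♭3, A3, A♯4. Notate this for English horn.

Written C4 sounds as F3 on the English horn, so concert pitches are written a perfect fifth up.
Eb4 to Bb4
Fb5 to Cb6
Fb4 to Cb5
C3 to G3
B3 to F#4
Db3 to Ab3
A3 to E4
A#4 to E#5

Bb4 Cb6 Cb5 G3 F#4 Ab3 E4 E#5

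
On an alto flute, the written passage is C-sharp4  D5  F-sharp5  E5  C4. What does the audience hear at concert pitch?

Written C4 on the alto flute sounds as G3, a perfect fourth lower; apply that shift to every note.
C#4 → G#3
D5 → A4
F#5 → C#5
E5 → B4
C4 → G3

G#3 A4 C#5 B4 G3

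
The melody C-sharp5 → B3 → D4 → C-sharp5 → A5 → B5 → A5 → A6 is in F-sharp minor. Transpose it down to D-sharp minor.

A#4 G#3 B3 A#4 F#5 G#5 F#5 F#6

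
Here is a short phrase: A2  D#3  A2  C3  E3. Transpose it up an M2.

B2 E#3 B2 D3 F#3

A2 up a major second is B2.
A major second up from D#3 gives E#3.
A2: a second up reaches B, and 2 semitones makes it B2.
C3 up a major second is D3.
E3 up a major second is F#3.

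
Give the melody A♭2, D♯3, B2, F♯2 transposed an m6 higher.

Ab2 gives Fb3
D#3 gives B3
B2 gives G3
F#2 gives D3

Fb3 B3 G3 D3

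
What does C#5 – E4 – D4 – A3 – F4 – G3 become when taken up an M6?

A#5 C#5 B4 F#4 D5 E4

C#5 becomes A#5
E4 becomes C#5
D4 becomes B4
A3 becomes F#4
F4 becomes D5
G3 becomes E4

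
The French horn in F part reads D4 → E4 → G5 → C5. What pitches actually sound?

G3 A3 C5 F4

The French horn in F sounds a perfect fifth below written, so transpose each written note down a perfect fifth.
D4 -> G3
E4 -> A3
G5 -> C5
C5 -> F4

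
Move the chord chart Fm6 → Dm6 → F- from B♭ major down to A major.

B♭ major down to A major is a minor second; each chord root moves by that interval while the quality stays the same.
Fm6: root F down a minor second → E, giving Em6.
Dm6: root D down a minor second → C#, giving C#m6.
F-: root F down a minor second → E, giving E-.

Em6 C#m6 E-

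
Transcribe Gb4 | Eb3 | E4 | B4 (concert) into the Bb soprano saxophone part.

Written C4 sounds as Bb3 on the Bb soprano saxophone, so concert pitches are written a major second up.
Gb4 to Ab4
Eb3 to F3
E4 to F#4
B4 to C#5

Ab4 F3 F#4 C#5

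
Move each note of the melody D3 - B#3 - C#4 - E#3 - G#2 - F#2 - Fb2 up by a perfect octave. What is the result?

D4 B#4 C#5 E#4 G#3 F#3 Fb3

D3 becomes D4
B#3 becomes B#4
C#4 becomes C#5
E#3 becomes E#4
G#2 becomes G#3
F#2 becomes F#3
Fb2 becomes Fb3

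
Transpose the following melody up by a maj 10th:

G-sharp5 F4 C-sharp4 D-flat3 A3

B#6 A5 E#5 F4 C#5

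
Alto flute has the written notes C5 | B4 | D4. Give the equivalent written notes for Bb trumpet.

First find concert pitch: the alto flute sounds a perfect fourth below written, so C5 B4 D4 sounds G4 F#4 A3.
Then write for Bb trumpet: it sounds a major second below written, so the part must be a major second above concert.
G4 → A4
F#4 → G#4
A3 → B3

A4 G#4 B3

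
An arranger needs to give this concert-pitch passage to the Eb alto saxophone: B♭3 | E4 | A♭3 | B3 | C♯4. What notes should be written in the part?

G4 C#5 F4 G#4 A#4

The Eb alto saxophone sounds a major sixth below written, so the written part must be a major sixth above concert — transpose each note up.
Bb3 -> G4
E4 -> C#5
Ab3 -> F4
B3 -> G#4
C#4 -> A#4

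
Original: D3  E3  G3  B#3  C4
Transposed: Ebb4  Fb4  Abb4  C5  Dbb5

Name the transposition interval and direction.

up a diminished ninth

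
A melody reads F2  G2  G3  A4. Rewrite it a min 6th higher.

Db3 Eb3 Eb4 F5

F2 -> Db3
G2 -> Eb3
G3 -> Eb4
A4 -> F5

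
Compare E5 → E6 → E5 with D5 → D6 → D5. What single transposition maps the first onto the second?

down a major second

Take the first pair: E5 → D5. E to D spans 2 letter names, so the interval is some kind of second.
D5 to E5 is 2 semitones, which makes it a major second; the second version is lower, so the direction is down.
Checking another pair — E5 → D5 — gives the same interval.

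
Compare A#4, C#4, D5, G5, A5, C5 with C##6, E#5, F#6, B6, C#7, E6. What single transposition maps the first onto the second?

Take the first pair: A#4 → C##6. A to C spans 10 letter names, so the interval is some kind of tenth.
A#4 to C##6 is 16 semitones, which makes it a major tenth; the second version is higher, so the direction is up.
Checking another pair — C5 → E6 — gives the same interval.

up a major tenth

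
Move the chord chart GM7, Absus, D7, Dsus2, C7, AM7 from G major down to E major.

EM7 Fsus B7 Bsus2 A7 F#M7

G major down to E major is a minor third; each chord root moves by that interval while the quality stays the same.
GM7: root G down a minor third → E, giving EM7.
Absus: root Ab down a minor third → F, giving Fsus.
D7: root D down a minor third → B, giving B7.
Dsus2: root D down a minor third → B, giving Bsus2.
C7: root C down a minor third → A, giving A7.
AM7: root A down a minor third → F#, giving F#M7.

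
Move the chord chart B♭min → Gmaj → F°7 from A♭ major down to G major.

Amin F#maj E°7

A♭ major down to G major is a minor second; each chord root moves by that interval while the quality stays the same.
B♭min: root B♭ down a minor second → A, giving Amin.
Gmaj: root G down a minor second → F#, giving F#maj.
F°7: root F down a minor second → E, giving E°7.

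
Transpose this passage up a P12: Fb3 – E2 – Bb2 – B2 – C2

Cb5 B3 F4 F#4 G3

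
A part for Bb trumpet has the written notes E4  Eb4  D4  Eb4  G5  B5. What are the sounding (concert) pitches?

The Bb trumpet sounds a major second below written, so transpose each written note down a major second.
E4 gives D4
Eb4 gives Db4
D4 gives C4
Eb4 gives Db4
G5 gives F5
B5 gives A5

D4 Db4 C4 Db4 F5 A5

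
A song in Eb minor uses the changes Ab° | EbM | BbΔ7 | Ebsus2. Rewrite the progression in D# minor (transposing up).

G#° D#M A#Δ7 D#sus2

Eb minor up to D# minor is an augmented seventh; each chord root moves by that interval while the quality stays the same.
Ab°: root Ab up an augmented seventh → G#, giving G#°.
EbM: root Eb up an augmented seventh → D#, giving D#M.
BbΔ7: root Bb up an augmented seventh → A#, giving A#Δ7.
Ebsus2: root Eb up an augmented seventh → D#, giving D#sus2.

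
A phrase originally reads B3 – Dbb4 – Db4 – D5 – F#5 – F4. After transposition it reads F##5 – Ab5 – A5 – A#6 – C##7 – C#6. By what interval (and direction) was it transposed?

From B3 to F##5 is 12 letter names — a twelfth of some quality.
B3 to F##5 is 20 semitones, which makes it an augmented twelfth; the second version is higher, so the direction is up.
Checking another pair — F4 → C#6 — gives the same interval.

up an augmented twelfth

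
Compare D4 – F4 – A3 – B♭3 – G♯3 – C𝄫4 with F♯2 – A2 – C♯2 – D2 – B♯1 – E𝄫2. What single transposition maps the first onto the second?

down a minor thirteenth

From D4 to F#2 is 13 letter names — a thirteenth of some quality.
F#2 to D4 is 20 semitones, which makes it a minor thirteenth; the second version is lower, so the direction is down.
Checking another pair — Cbb4 → Ebb2 — gives the same interval.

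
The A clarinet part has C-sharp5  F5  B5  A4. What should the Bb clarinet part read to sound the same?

B#4 E5 A#5 G#4

First find concert pitch: the A clarinet sounds a minor third below written, so C-sharp5 F5 B5 A4 sounds A#4 D5 G#5 F#4.
Then write for Bb clarinet: it sounds a major second below written, so the part must be a major second above concert.
A#4 → B#4
D5 → E5
G#5 → A#5
F#4 → G#4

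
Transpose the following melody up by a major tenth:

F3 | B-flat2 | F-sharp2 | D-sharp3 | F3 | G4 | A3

A4 D4 A#3 F##4 A4 B5 C#5

F3 becomes A4
Bb2 becomes D4
F#2 becomes A#3
D#3 becomes F##4
F3 becomes A4
G4 becomes B5
A3 becomes C#5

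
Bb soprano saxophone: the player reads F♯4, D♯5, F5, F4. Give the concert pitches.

E4 C#5 Eb5 Eb4

Written C4 on the Bb soprano saxophone sounds as Bb3, a major second lower; apply that shift to every note.
F#4 → E4
D#5 → C#5
F5 → Eb5
F4 → Eb4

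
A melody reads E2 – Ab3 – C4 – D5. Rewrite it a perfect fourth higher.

A2 Db4 F4 G5

A perfect fourth up from E2 gives A2.
Ab3 up a perfect fourth is Db4.
C4 up a perfect fourth is F4.
D5: a fourth up reaches G, and 5 semitones makes it G5.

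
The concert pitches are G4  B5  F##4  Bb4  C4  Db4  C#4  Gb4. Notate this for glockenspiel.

G2 B3 F##2 Bb2 C2 Db2 C#2 Gb2

The glockenspiel sounds a perfect fifteenth above written, so the written part must be a perfect fifteenth below concert — transpose each note down.
G4 gives G2
B5 gives B3
F##4 gives F##2
Bb4 gives Bb2
C4 gives C2
Db4 gives Db2
C#4 gives C#2
Gb4 gives Gb2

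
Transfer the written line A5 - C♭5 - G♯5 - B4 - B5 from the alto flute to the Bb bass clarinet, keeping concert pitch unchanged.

F#6 Ab5 E#6 G#5 G#6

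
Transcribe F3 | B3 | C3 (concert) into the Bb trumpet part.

G3 C#4 D3

Written C4 sounds as Bb3 on the Bb trumpet, so concert pitches are written a major second up.
F3 becomes G3
B3 becomes C#4
C3 becomes D3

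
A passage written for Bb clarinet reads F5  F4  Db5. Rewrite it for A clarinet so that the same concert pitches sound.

First find concert pitch: the Bb clarinet sounds a major second below written, so F5 F4 Db5 sounds Eb5 Eb4 Cb5.
Then write for A clarinet: it sounds a minor third below written, so the part must be a minor third above concert.
Eb5 → Gb5
Eb4 → Gb4
Cb5 → Ebb5

Gb5 Gb4 Ebb5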